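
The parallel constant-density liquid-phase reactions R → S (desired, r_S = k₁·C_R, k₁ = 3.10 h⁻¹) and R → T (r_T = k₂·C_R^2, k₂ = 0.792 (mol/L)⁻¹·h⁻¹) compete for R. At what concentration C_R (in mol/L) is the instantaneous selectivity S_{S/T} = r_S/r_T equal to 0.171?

22.9 mol/L

S_{S/T} = (k₁/k₂)·C_R⁻¹ ⇒ C_R = (S·k₂/k₁)^(-1).
= (0.171×0.792/3.10)^(-1) = (0.04369)^(-1) = 22.9 mol/L.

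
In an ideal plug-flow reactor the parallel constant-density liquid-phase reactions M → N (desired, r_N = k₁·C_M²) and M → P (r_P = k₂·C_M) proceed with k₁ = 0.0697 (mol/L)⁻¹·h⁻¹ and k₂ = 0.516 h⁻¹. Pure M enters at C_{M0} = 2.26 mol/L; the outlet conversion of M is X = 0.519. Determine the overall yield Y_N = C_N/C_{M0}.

C_M = C_{M0}(1−X) = 1.087 mol/L.
Along a PFR/batch, dC_P/dC_M = −r_P/(r_N+r_P) = −k₂/(k₂+k₁·C_M).
Integrating from C_{M0} to C_M: C_P = (0.516/0.0697)·ln[(0.516+0.0697·2.26)/(0.516+0.0697·1.09)] = 7.403·ln(0.6735/0.5918) = 0.9580 mol/L.
Then C_N = (C_{M0}−C_M) − C_P = 1.173 − 0.9580 = 0.2149 mol/L.
Y_N = C_N/C_{M0} = 0.2149/2.26 = 0.0951.

0.0951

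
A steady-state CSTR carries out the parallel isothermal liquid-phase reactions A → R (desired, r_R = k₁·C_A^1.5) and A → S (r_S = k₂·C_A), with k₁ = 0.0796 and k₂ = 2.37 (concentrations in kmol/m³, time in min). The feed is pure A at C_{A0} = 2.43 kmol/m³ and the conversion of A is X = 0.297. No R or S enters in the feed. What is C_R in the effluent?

Exit C_A = C_{A0}(1−X) = 2.43×0.703 = 1.708 kmol/m³.
A CSTR operates uniformly at the exit composition, giving r_R = 0.1777 and r_S = 4.049 (each k·C_A^n at C_A = 1.708).
Fraction of consumed A going to R: r_R/(r_R+r_S) = 0.04205.
C_R = 0.04205·C_{A0}·X = 0.04205×2.43×0.297 = 0.0303 kmol/m³.

0.0303 kmol/m³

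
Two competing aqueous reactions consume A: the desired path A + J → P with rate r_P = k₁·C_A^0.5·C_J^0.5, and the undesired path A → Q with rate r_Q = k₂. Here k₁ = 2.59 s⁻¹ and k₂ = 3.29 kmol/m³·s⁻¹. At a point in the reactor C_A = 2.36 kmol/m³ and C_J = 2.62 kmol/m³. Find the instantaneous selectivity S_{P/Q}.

1.96

S_{P/Q} = r_P/r_Q = (k₁·C_A^0.5·C_J^0.5)/(k₂) = (k₁/k₂)·C_A^0.5·C_J^0.5.
= (2.59×2.360^0.5×2.620^0.5) / (3.29) = 6.440/3.290 = 1.96.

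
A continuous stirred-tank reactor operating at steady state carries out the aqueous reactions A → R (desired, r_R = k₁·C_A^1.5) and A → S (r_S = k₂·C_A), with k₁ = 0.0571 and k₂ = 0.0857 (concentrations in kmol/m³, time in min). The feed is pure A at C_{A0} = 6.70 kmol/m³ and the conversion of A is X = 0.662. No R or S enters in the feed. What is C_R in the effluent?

Exit C_A = C_{A0}(1−X) = 6.70×0.338 = 2.265 kmol/m³.
A CSTR operates uniformly at the exit composition, giving r_R = 0.1946 and r_S = 0.1941 (each k·C_A^n at C_A = 2.265).
Fraction of consumed A going to R: r_R/(r_R+r_S) = 0.5007.
C_R = 0.5007·C_{A0}·X = 0.5007×6.70×0.662 = 2.22 kmol/m³.

2.22 kmol/m³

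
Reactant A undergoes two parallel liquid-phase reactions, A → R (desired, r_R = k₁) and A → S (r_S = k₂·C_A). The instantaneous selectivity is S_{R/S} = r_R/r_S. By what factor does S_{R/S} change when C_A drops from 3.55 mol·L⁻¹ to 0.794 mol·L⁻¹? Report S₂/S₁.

4.47

S_{R/S} = (k₁/k₂)·C_A⁻¹, so S₂/S₁ = (C_{A,2}/C_{A,1})⁻¹.
= 3.55/0.794 = 4.47.
Selectivity toward R rises as C_A falls — low-concentration operation is favoured.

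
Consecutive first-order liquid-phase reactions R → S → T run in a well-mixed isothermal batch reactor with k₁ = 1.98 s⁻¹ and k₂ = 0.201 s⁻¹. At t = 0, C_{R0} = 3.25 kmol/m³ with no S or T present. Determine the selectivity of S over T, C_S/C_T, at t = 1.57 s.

3.94

The intermediate concentration in a first-order A→B→C sequence is C_S = k₁C_{R0}(e^(−k₁t) − e^(−k₂t))/(k₂−k₁).
e^(−k₁t) = e^(−1.98×1.57) = e^(−3.109) = 0.04466; e^(−k₂t) = e^(−0.3156) = 0.7294.
C_S = 1.98×3.25/(0.201−1.98) × (0.04466−0.7294) = (-3.617)×(-0.6847) = 2.477 kmol/m³.
C_R = C_{R0}e^(−k₁t) = 0.1452 kmol/m³, so C_T = C_{R0}−C_R−C_S = 0.6281 kmol/m³; C_S/C_T = 3.94.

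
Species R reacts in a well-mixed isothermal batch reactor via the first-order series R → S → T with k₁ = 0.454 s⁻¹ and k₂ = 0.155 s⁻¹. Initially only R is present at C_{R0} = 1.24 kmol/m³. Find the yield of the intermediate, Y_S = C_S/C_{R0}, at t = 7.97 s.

The intermediate concentration in a first-order A→B→C sequence is C_S = k₁C_{R0}(e^(−k₁t) − e^(−k₂t))/(k₂−k₁).
e^(−k₁t) = e^(−0.454×7.97) = e^(−3.618) = 0.02683; e^(−k₂t) = e^(−1.235) = 0.2907.
C_S = 0.454×1.24/(0.155−0.454) × (0.02683−0.2907) = (-1.883)×(-0.2639) = 0.4969 kmol/m³.
Y_S = C_S/C_{R0} = 0.4969/1.24 = 0.401.

0.401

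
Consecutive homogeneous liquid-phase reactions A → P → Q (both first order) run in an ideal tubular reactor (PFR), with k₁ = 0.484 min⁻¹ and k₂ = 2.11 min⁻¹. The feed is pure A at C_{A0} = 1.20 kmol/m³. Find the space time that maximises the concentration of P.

Setting dC_P/dτ = 0 gives τ_opt = ln(k₂/k₁)/(k₂−k₁).
= ln(2.11/0.484)/(2.11−0.484) = ln(4.360)/1.626 = 1.472/1.626 = 0.906 min.

0.906 min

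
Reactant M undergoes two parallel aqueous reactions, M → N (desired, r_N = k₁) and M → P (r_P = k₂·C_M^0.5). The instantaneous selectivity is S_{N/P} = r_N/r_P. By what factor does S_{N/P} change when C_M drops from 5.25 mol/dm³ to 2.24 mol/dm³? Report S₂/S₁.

S_{N/P} = (k₁/k₂)·C_M^-0.5, so S₂/S₁ = (C_{M,2}/C_{M,1})^-0.5.
= (2.24/5.25)^(-0.5) = (0.4267)^(-0.5) = 1.53.
Selectivity toward N rises as C_M falls — low-concentration operation is favoured.

1.53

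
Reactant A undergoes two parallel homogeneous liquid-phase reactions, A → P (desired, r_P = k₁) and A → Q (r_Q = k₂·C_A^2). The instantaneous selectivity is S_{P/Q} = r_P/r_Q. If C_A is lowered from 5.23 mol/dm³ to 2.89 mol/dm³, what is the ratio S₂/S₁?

S_{P/Q} = (k₁/k₂)·C_A^-2, so S₂/S₁ = (C_{A,2}/C_{A,1})^-2.
= (2.89/5.23)^(-2) = (0.5526)^(-2) = 3.27.

3.27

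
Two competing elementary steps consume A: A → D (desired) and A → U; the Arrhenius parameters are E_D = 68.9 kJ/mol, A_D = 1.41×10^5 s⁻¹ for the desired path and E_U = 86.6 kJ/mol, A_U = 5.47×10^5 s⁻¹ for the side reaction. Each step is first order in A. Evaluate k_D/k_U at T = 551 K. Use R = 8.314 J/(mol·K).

k_D/k_U = (A_D/A_U)·exp[−(E_D−E_U)/(RT)] = (A_D/A_U)·exp[(E_U−E_D)/(RT)].
(E_U−E_D)/(RT) = (86.6−68.9)×10³/(8.314×551) = 17700/4581 = 3.864.
k_D/k_U = (1.41×10^5/5.47×10^5)·exp(3.864) = 0.2578 × 47.64 = 12.3.
Since E_D < E_U, lowering the temperature improves selectivity toward D.

12.3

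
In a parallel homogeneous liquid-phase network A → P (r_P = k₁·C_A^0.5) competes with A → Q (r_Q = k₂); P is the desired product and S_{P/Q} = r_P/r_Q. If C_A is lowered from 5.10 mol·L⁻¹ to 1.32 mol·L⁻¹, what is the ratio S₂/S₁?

0.509

S_{P/Q} = (k₁/k₂)·C_A^0.5, so S₂/S₁ = (C_{A,2}/C_{A,1})^0.5.
= (1.32/5.10)^0.5 = (0.2588)^0.5 = 0.509.
Selectivity toward P falls as C_A falls — high-concentration operation is favoured.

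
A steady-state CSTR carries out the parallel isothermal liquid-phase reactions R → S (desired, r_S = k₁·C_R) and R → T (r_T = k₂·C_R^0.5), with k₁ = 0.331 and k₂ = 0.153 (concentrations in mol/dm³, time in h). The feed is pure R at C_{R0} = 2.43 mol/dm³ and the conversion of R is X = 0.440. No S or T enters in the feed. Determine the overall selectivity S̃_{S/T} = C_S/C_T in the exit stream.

2.52

Exit C_R = C_{R0}(1−X) = 2.43×0.560 = 1.361 mol/dm³.
In a CSTR the entire volume is at exit conditions, so r_S = 0.331×1.361 = 0.4504 and r_T = 0.153×1.361^0.5 = 0.1785.
Overall selectivity = C_S/C_T = r_Sτ/(r_Tτ) = r_S/r_T = 2.52.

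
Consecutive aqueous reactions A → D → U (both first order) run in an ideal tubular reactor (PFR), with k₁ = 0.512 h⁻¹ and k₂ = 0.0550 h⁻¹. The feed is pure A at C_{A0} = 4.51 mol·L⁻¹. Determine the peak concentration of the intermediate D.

For a first-order series the maximum intermediate yield is C_{D,max}/C_{A0} = (k₁/k₂)^[k₂/(k₂−k₁)].
= (0.512/0.0550)^(0.0550/(0.0550−0.512)) = (9.309)^(-0.1204) = 0.7645.
C_{D,max} = 0.7645×4.51 = 3.45 mol·L⁻¹.

3.45 mol·L⁻¹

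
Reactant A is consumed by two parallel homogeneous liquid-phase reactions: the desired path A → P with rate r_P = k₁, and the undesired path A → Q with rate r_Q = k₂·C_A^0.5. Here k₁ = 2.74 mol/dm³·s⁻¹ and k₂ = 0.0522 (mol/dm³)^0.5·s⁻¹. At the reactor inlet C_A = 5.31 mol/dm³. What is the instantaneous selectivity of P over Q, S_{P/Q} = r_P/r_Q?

S_{P/Q} = r_P/r_Q = (k₁)/(k₂·C_A^0.5) = (k₁/k₂)·C_A^-0.5.
= (2.74) / (0.0522×5.310^0.5) = 2.740/0.1203 = 22.8.

22.8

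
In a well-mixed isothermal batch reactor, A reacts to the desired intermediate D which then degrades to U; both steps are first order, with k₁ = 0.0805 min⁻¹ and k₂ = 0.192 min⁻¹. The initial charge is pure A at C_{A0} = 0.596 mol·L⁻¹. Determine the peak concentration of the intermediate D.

0.133 mol·L⁻¹

Evaluating C_D at t_opt = ln(k₂/k₁)/(k₂−k₁) gives C_{D,max}/C_{A0} = (k₁/k₂)^[k₂/(k₂−k₁)].
= (0.0805/0.192)^(0.192/(0.192−0.0805)) = (0.4193)^(1.722) = 0.2238.
C_{D,max} = 0.2238×0.596 = 0.133 mol·L⁻¹.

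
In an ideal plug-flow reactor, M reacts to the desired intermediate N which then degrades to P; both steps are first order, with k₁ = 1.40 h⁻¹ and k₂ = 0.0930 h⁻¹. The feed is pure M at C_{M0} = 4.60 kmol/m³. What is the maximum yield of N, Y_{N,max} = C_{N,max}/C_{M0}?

0.825

Evaluating C_N at τ_opt = ln(k₂/k₁)/(k₂−k₁) gives C_{N,max}/C_{M0} = (k₁/k₂)^[k₂/(k₂−k₁)].
= (1.40/0.0930)^(0.0930/(0.0930−1.40)) = (15.05)^(-0.07116) = 0.8245.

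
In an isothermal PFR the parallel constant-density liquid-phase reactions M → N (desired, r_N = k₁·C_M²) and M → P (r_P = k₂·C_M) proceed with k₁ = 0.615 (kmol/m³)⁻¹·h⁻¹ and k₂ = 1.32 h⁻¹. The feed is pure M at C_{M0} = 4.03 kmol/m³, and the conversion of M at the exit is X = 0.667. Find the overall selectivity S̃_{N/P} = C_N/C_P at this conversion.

1.19

C_M = C_{M0}(1−X) = 1.342 kmol/m³.
Along a PFR/batch, dC_P/dC_M = −r_P/(r_N+r_P) = −k₂/(k₂+k₁·C_M).
Integrating from C_{M0} to C_M: C_P = (1.32/0.615)·ln[(1.32+0.615·4.03)/(1.32+0.615·1.34)] = 2.146·ln(3.798/2.145) = 1.226 kmol/m³.
Then C_N = (C_{M0}−C_M) − C_P = 2.688 − 1.226 = 1.462 kmol/m³.
S̃_{N/P} = C_N/C_P = 1.462/1.226 = 1.19.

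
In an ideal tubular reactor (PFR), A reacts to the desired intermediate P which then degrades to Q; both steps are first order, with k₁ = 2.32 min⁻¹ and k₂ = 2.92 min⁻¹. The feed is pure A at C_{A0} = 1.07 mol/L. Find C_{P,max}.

0.349 mol/L

For a first-order series the maximum intermediate yield is C_{P,max}/C_{A0} = (k₁/k₂)^[k₂/(k₂−k₁)].
= (2.32/2.92)^(2.92/(2.92−2.32)) = (0.7945)^(4.867) = 0.3265.
C_{P,max} = 0.3265×1.07 = 0.349 mol/L.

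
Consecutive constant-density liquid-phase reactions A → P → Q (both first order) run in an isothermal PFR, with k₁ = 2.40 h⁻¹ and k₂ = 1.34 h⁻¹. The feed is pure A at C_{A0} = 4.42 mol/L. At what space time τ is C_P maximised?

Setting dC_P/dτ = 0 gives τ_opt = ln(k₂/k₁)/(k₂−k₁).
= ln(1.34/2.40)/(1.34−2.40) = ln(0.5583)/-1.060 = -0.5828/-1.060 = 0.550 h.

0.550 h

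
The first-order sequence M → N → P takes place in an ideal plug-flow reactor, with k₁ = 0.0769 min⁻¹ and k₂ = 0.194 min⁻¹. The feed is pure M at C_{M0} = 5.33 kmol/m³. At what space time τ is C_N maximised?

7.90 min

The intermediate peaks when r₁ = r₂, i.e. k₁e^(−k₁τ) = k₂e^(−k₂τ), giving τ_opt = ln(k₂/k₁)/(k₂−k₁).
= ln(0.194/0.0769)/(0.194−0.0769) = ln(2.523)/0.1171 = 0.9254/0.1171 = 7.90 min.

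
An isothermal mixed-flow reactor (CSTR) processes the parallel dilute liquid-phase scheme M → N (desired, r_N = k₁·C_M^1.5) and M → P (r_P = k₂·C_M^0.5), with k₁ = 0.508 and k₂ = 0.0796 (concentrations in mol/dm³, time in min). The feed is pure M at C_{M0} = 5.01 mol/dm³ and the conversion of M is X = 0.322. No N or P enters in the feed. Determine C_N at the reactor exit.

Exit C_M = C_{M0}(1−X) = 5.01×0.678 = 3.397 mol/dm³.
In a CSTR the entire volume is at exit conditions, so r_N = 0.508×3.397^1.5 = 3.180 and r_P = 0.0796×3.397^0.5 = 0.1467.
Fraction of consumed M going to N: r_N/(r_N+r_P) = 0.9559.
C_N = 0.9559·C_{M0}·X = 0.9559×5.01×0.322 = 1.54 mol/dm³.

1.54 mol/dm³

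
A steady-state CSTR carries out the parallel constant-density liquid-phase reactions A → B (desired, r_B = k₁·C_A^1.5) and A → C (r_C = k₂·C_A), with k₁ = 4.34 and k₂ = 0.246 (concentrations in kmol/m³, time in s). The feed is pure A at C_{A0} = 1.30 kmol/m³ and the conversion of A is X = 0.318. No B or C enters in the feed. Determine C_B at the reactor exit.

Exit C_A = C_{A0}(1−X) = 1.30×0.682 = 0.8866 kmol/m³.
Rates in a CSTR are evaluated at the outlet concentration: r_B = 4.34×0.8866^1.5 = 3.623, r_C = 0.246×0.8866 = 0.2181.
Fraction of consumed A going to B: r_B/(r_B+r_C) = 0.9432.
C_B = 0.9432·C_{A0}·X = 0.9432×1.30×0.318 = 0.390 kmol/m³.

0.390 kmol/m³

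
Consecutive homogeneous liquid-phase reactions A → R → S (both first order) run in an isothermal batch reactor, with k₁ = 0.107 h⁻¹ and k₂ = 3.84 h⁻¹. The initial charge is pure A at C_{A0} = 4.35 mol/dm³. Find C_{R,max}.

0.109 mol/dm³

For a first-order series the maximum intermediate yield is C_{R,max}/C_{A0} = (k₁/k₂)^[k₂/(k₂−k₁)].
= (0.107/3.84)^(3.84/(3.84−0.107)) = (0.02786)^(1.029) = 0.02515.
C_{R,max} = 0.02515×4.35 = 0.109 mol/dm³.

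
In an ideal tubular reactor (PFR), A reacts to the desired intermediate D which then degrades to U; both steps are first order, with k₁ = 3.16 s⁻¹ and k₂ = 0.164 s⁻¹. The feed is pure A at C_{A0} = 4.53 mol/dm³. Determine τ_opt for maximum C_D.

The intermediate peaks when r₁ = r₂, i.e. k₁e^(−k₁τ) = k₂e^(−k₂τ), giving τ_opt = ln(k₂/k₁)/(k₂−k₁).
= ln(0.164/3.16)/(0.164−3.16) = ln(0.05190)/-2.996 = -2.958/-2.996 = 0.987 s.

0.987 s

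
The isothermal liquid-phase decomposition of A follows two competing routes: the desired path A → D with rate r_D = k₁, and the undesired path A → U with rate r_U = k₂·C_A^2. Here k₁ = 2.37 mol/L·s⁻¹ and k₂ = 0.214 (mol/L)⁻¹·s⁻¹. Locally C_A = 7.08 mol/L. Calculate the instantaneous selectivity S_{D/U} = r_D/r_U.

0.221

S_{D/U} = r_D/r_U = (k₁)/(k₂·C_A^2) = (k₁/k₂)·C_A^-2.
= (2.37) / (0.214×7.080^2) = 2.370/10.73 = 0.221.
The undesired path is higher order in A, so low C_A (CSTR or dilute feed) favours D.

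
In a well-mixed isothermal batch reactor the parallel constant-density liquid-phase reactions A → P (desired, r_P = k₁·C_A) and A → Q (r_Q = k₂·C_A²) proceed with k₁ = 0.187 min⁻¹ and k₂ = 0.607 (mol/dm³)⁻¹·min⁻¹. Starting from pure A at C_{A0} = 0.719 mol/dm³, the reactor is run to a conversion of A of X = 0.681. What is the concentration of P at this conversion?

C_A = C_{A0}(1−X) = 0.2294 mol/dm³.
Along a PFR/batch, dC_P/dC_A = −r_P/(r_P+r_Q) = −k₁/(k₁+k₂·C_A).
Integrating from C_{A0} to C_A: C_P = (0.187/0.607)·ln[(0.187+0.607·0.719)/(0.187+0.607·0.229)] = 0.3081·ln(0.6234/0.3262) = 0.1995 mol/dm³.

0.200 mol/dm³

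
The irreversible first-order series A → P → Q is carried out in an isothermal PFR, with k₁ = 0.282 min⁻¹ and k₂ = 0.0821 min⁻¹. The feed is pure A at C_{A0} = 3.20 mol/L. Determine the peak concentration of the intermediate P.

1.93 mol/L

For a first-order series the maximum intermediate yield is C_{P,max}/C_{A0} = (k₁/k₂)^[k₂/(k₂−k₁)].
= (0.282/0.0821)^(0.0821/(0.0821−0.282)) = (3.435)^(-0.4107) = 0.6024.
C_{P,max} = 0.6024×3.20 = 1.93 mol/L.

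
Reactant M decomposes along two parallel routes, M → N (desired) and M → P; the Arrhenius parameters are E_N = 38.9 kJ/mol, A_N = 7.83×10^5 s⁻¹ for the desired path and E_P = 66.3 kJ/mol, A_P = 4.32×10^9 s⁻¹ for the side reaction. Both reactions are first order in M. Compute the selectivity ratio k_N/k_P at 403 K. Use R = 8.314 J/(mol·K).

0.645

With equal orders, S_{N/P} = k_N/k_P = (A_N/A_P)·exp[(E_P−E_N)/(RT)].
(E_P−E_N)/(RT) = (66.3−38.9)×10³/(8.314×403) = 27400/3351 = 8.178.
k_N/k_P = (7.83×10^5/4.32×10^9)·exp(8.178) = 1.812×10^-4 × 3561 = 0.645.
Since E_N < E_P, lowering the temperature improves selectivity toward N.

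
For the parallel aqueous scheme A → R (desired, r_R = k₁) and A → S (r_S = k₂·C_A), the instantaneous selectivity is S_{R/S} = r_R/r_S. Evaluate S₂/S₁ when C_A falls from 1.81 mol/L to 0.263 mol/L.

S_{R/S} = (k₁/k₂)·C_A⁻¹, so S₂/S₁ = (C_{A,2}/C_{A,1})⁻¹.
= 1.81/0.263 = 6.88.
Selectivity toward R rises as C_A falls — low-concentration operation is favoured.

6.88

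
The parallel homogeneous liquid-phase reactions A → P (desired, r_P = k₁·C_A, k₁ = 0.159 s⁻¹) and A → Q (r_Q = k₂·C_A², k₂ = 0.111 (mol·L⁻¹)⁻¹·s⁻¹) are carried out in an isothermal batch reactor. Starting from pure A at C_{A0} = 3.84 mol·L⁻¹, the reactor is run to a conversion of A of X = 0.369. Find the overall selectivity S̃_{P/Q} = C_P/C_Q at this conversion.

C_A = C_{A0}(1−X) = 2.423 mol·L⁻¹.
Along a PFR/batch, dC_P/dC_A = −r_P/(r_P+r_Q) = −k₁/(k₁+k₂·C_A).
Integrating from C_{A0} to C_A: C_P = (0.159/0.111)·ln[(0.159+0.111·3.84)/(0.159+0.111·2.42)] = 1.432·ln(0.5852/0.4280) = 0.4483 mol·L⁻¹.
C_Q = (C_{A0}−C_A)−C_P = 0.9686 mol·L⁻¹; S̃_{P/Q} = 0.4483/0.9686 = 0.463.

0.463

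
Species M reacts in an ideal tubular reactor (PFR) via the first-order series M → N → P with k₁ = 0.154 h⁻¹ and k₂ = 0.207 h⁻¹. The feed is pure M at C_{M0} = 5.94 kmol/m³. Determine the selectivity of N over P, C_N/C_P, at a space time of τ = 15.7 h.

For first-order series with pure M initially, C_N(τ) = k₁C_{M0}/(k₂−k₁)·(e^(−k₁τ) − e^(−k₂τ)).
e^(−k₁τ) = e^(−0.154×15.7) = e^(−2.418) = 0.08912; e^(−k₂τ) = e^(−3.250) = 0.03878.
C_N = 0.154×5.94/(0.207−0.154) × (0.08912−0.03878) = 17.26×0.05034 = 0.8688 kmol/m³.
C_M = C_{M0}e^(−k₁τ) = 0.5294 kmol/m³, so C_P = C_{M0}−C_M−C_N = 4.542 kmol/m³; C_N/C_P = 0.191.

0.191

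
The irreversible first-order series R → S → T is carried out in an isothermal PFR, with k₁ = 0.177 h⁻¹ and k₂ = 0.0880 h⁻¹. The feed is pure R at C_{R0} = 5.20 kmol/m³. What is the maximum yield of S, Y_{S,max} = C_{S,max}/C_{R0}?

At the optimum, C_{S,max}/C_{R0} = (k₁/k₂)^[k₂/(k₂−k₁)].
= (0.177/0.0880)^(0.0880/(0.0880−0.177)) = (2.011)^(-0.9888) = 0.5011.

0.501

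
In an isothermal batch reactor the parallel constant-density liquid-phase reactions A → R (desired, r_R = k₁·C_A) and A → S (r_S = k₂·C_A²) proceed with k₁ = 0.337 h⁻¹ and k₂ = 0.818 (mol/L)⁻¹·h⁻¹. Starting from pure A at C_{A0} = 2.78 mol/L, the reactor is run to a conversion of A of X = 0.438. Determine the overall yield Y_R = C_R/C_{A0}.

C_A = C_{A0}(1−X) = 1.562 mol/L.
Along a PFR/batch, dC_R/dC_A = −r_R/(r_R+r_S) = −k₁/(k₁+k₂·C_A).
Integrating from C_{A0} to C_A: C_R = (0.337/0.818)·ln[(0.337+0.818·2.78)/(0.337+0.818·1.56)] = 0.4120·ln(2.611/1.615) = 0.1979 mol/L.
Y_R = C_R/C_{A0} = 0.1979/2.78 = 0.0712.

0.0712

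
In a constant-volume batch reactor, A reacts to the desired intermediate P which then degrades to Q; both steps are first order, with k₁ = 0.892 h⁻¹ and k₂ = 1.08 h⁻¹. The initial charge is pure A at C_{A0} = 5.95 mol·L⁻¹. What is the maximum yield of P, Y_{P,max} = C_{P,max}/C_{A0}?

0.333

At the optimum, C_{P,max}/C_{A0} = (k₁/k₂)^[k₂/(k₂−k₁)].
= (0.892/1.08)^(1.08/(1.08−0.892)) = (0.8259)^(5.745) = 0.3333.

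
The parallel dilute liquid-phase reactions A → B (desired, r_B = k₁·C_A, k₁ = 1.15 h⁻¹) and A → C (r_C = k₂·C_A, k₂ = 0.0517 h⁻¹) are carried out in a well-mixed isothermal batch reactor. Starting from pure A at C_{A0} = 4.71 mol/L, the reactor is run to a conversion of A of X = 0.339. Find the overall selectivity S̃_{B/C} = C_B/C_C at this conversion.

22.2

C_A = C_{A0}(1−X) = 3.113 mol/L.
Both paths are first order in A, so the instantaneous fraction to B is constant: dC_B/d(−C_A) = k₁/(k₁+k₂) = 0.9570.
C_B = 0.9570·(C_{A0}−C_A) = 0.9570×1.597 = 1.53 mol/L.
C_C = (C_{A0}−C_A)−C_B = 0.06869 mol/L; S̃_{B/C} = 1.528/0.06869 = 22.2.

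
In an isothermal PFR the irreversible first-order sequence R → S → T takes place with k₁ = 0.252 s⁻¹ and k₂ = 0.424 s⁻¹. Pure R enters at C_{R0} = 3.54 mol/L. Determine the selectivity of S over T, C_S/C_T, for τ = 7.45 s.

The intermediate concentration in a first-order A→B→C sequence is C_S = k₁C_{R0}(e^(−k₁τ) − e^(−k₂τ))/(k₂−k₁).
e^(−k₁τ) = e^(−0.252×7.45) = e^(−1.877) = 0.1530; e^(−k₂τ) = e^(−3.159) = 0.04248.
C_S = 0.252×3.54/(0.424−0.252) × (0.1530−0.04248) = 5.187×0.1105 = 0.5732 mol/L.
C_R = C_{R0}e^(−k₁τ) = 0.5416 mol/L, so C_T = C_{R0}−C_R−C_S = 2.425 mol/L; C_S/C_T = 0.236.

0.236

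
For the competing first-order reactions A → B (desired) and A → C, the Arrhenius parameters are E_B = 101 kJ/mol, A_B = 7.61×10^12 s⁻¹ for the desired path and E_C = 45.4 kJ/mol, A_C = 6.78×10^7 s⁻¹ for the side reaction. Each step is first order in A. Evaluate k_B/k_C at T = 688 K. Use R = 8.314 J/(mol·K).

Since both paths have the same order in A, the concentration cancels and S_{B/C} = k_B/k_C = (A_B/A_C)·exp[(E_C−E_B)/(RT)].
(E_C−E_B)/(RT) = (45.4−101)×10³/(8.314×688) = -55600/5720 = -9.720.
k_B/k_C = (7.61×10^12/6.78×10^7)·exp(-9.720) = 1.122×10^5 × 6.006×10^-5 = 6.74.
Since E_B > E_C, raising the temperature improves selectivity toward B.

6.74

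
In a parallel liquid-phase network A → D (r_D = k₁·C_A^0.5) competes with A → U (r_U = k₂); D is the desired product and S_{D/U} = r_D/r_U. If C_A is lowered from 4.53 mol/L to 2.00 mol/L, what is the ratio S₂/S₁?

0.664

S_{D/U} = (k₁/k₂)·C_A^0.5, so S₂/S₁ = (C_{A,2}/C_{A,1})^0.5.
= (2.00/4.53)^0.5 = (0.4415)^0.5 = 0.664.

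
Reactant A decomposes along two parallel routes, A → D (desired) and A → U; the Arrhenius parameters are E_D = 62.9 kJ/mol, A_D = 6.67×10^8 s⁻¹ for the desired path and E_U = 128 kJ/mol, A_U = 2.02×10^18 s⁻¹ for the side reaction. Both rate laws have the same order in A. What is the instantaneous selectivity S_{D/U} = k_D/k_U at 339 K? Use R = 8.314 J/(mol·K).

With equal orders, S_{D/U} = k_D/k_U = (A_D/A_U)·exp[(E_U−E_D)/(RT)].
(E_U−E_D)/(RT) = (128−62.9)×10³/(8.314×339) = 65100/2818 = 23.10.
k_D/k_U = (6.67×10^8/2.02×10^18)·exp(23.10) = 3.302×10^-10 × 1.075×10^10 = 3.55.
Since E_D < E_U, lowering the temperature improves selectivity toward D.

3.55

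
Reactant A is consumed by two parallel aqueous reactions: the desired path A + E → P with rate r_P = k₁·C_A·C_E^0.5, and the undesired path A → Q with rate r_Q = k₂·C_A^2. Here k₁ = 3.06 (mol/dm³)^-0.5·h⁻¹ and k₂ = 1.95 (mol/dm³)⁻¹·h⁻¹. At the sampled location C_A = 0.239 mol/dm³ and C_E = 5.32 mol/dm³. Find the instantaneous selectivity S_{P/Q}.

S_{P/Q} = r_P/r_Q = (k₁·C_A·C_E^0.5)/(k₂·C_A^2) = (k₁/k₂)·C_A⁻¹·C_E^0.5.
= (3.06×0.2390×5.320^0.5) / (1.95×0.2390^2) = 1.687/0.1114 = 15.1.

15.1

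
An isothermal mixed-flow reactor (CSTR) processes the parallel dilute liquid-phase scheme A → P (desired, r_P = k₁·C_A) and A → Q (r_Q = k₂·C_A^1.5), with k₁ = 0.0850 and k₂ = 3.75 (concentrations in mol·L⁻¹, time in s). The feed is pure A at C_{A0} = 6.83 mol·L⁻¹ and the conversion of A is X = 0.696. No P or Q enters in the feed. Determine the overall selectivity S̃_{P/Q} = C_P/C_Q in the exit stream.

Exit C_A = C_{A0}(1−X) = 6.83×0.304 = 2.076 mol·L⁻¹.
In a CSTR the entire volume is at exit conditions, so r_P = 0.0850×2.076 = 0.1765 and r_Q = 3.75×2.076^1.5 = 11.22.
Overall selectivity = C_P/C_Q = r_Pτ/(r_Qτ) = r_P/r_Q = 0.0157.

0.0157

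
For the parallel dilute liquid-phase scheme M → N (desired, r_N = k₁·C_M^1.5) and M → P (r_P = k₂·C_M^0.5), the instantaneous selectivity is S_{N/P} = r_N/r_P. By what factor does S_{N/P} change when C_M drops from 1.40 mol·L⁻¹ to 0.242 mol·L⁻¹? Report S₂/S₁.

0.173

S_{N/P} = (k₁/k₂)·C_M, so S₂/S₁ = (C_{M,2}/C_{M,1}).
= 0.242/1.40 = 0.173.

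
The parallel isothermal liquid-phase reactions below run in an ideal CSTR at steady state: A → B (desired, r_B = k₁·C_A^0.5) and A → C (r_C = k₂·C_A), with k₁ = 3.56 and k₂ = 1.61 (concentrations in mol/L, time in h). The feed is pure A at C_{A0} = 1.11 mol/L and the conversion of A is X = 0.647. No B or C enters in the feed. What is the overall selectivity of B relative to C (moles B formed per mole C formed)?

Exit C_A = C_{A0}(1−X) = 1.11×0.353 = 0.3918 mol/L.
Rates in a CSTR are evaluated at the outlet concentration: r_B = 3.56×0.3918^0.5 = 2.228, r_C = 1.61×0.3918 = 0.6308.
Overall selectivity = C_B/C_C = r_Bτ/(r_Cτ) = r_B/r_C = 3.53.

3.53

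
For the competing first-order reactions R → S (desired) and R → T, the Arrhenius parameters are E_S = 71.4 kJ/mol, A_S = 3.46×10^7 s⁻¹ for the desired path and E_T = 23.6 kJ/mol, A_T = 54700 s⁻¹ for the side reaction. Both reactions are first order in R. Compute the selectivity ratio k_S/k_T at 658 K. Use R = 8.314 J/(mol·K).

With equal orders, S_{S/T} = k_S/k_T = (A_S/A_T)·exp[(E_T−E_S)/(RT)].
(E_T−E_S)/(RT) = (23.6−71.4)×10³/(8.314×658) = -47800/5471 = -8.738.
k_S/k_T = (3.46×10^7/54700)·exp(-8.738) = 632.5 × 1.604×10^-4 = 0.101.

0.101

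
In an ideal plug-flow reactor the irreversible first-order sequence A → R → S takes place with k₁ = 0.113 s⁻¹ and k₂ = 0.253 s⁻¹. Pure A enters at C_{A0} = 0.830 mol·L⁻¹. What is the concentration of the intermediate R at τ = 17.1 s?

0.0882 mol·L⁻¹

For first-order series with pure A initially, C_R(τ) = k₁C_{A0}/(k₂−k₁)·(e^(−k₁τ) − e^(−k₂τ)).
e^(−k₁τ) = e^(−0.113×17.1) = e^(−1.932) = 0.1448; e^(−k₂τ) = e^(−4.326) = 0.01322.
C_R = 0.113×0.830/(0.253−0.113) × (0.1448−0.01322) = 0.6699×0.1316 = 0.08816 mol·L⁻¹.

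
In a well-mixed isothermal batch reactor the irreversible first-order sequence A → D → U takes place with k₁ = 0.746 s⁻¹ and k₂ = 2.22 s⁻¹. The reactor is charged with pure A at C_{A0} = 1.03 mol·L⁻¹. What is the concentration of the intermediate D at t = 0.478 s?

0.185 mol·L⁻¹

For first-order series with pure A initially, C_D(t) = k₁C_{A0}/(k₂−k₁)·(e^(−k₁t) − e^(−k₂t)).
e^(−k₁t) = e^(−0.746×0.478) = e^(−0.3566) = 0.7001; e^(−k₂t) = e^(−1.061) = 0.3461.
C_D = 0.746×1.03/(2.22−0.746) × (0.7001−0.3461) = 0.5213×0.3540 = 0.1845 mol·L⁻¹.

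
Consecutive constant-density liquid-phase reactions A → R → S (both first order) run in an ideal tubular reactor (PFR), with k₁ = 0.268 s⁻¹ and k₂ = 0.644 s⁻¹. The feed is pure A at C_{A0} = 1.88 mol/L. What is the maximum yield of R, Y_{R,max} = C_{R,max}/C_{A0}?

For a first-order series the maximum intermediate yield is C_{R,max}/C_{A0} = (k₁/k₂)^[k₂/(k₂−k₁)].
= (0.268/0.644)^(0.644/(0.644−0.268)) = (0.4161)^(1.713) = 0.2228.

0.223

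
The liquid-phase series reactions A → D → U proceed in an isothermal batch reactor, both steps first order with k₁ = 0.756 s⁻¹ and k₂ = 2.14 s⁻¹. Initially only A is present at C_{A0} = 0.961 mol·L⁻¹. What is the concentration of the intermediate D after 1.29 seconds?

For first-order series with pure A initially, C_D(t) = k₁C_{A0}/(k₂−k₁)·(e^(−k₁t) − e^(−k₂t)).
e^(−k₁t) = e^(−0.756×1.29) = e^(−0.9752) = 0.3771; e^(−k₂t) = e^(−2.761) = 0.06325.
C_D = 0.756×0.961/(2.14−0.756) × (0.3771−0.06325) = 0.5249×0.3138 = 0.1648 mol·L⁻¹.

0.165 mol·L⁻¹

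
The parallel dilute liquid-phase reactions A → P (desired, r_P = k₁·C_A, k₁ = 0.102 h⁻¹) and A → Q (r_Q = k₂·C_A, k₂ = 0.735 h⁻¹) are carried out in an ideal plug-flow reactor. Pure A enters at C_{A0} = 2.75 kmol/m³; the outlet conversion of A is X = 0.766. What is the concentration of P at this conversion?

C_A = C_{A0}(1−X) = 0.6435 kmol/m³.
Both paths are first order in A, so the instantaneous fraction to P is constant: dC_P/d(−C_A) = k₁/(k₁+k₂) = 0.1219.
C_P = 0.1219·(C_{A0}−C_A) = 0.1219×2.107 = 0.257 kmol/m³.

0.257 kmol/m³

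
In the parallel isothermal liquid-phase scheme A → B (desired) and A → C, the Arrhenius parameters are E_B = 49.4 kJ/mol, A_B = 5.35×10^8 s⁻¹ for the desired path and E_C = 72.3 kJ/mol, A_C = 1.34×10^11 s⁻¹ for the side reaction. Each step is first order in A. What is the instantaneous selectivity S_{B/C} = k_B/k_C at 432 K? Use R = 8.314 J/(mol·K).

2.35

k_B/k_C = (A_B/A_C)·exp[−(E_B−E_C)/(RT)] = (A_B/A_C)·exp[(E_C−E_B)/(RT)].
(E_C−E_B)/(RT) = (72.3−49.4)×10³/(8.314×432) = 22900/3592 = 6.376.
k_B/k_C = (5.35×10^8/1.34×10^11)·exp(6.376) = 0.003993 × 587.5 = 2.35.
Since E_B < E_C, lowering the temperature improves selectivity toward B.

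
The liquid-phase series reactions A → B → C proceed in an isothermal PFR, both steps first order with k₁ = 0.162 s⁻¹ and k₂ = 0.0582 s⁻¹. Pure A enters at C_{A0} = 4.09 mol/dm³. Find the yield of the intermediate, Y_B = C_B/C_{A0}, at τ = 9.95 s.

0.563

Solving the coupled first-order balances gives C_B(τ) = [k₁/(k₂−k₁)]·C_{A0}·(e^(−k₁τ) − e^(−k₂τ)).
e^(−k₁τ) = e^(−0.162×9.95) = e^(−1.612) = 0.1995; e^(−k₂τ) = e^(−0.5791) = 0.5604.
C_B = 0.162×4.09/(0.0582−0.162) × (0.1995−0.5604) = (-6.383)×(-0.3609) = 2.304 mol/dm³.
Y_B = C_B/C_{A0} = 2.304/4.09 = 0.563.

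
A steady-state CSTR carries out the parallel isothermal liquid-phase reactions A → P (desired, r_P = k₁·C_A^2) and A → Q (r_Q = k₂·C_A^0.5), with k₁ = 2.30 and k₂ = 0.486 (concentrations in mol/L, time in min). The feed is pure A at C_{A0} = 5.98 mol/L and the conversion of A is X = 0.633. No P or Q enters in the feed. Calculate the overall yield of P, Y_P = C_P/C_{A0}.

0.594

Exit C_A = C_{A0}(1−X) = 5.98×0.367 = 2.195 mol/L.
Rates in a CSTR are evaluated at the outlet concentration: r_P = 2.30×2.195^2 = 11.08, r_Q = 0.486×2.195^0.5 = 0.7200.
Fraction of consumed A going to P: r_P/(r_P+r_Q) = 0.9390.
C_P = 0.9390·C_{A0}·X = 0.9390×5.98×0.633 = 3.55 mol/L; Y_P = C_P/C_{A0} = 0.594.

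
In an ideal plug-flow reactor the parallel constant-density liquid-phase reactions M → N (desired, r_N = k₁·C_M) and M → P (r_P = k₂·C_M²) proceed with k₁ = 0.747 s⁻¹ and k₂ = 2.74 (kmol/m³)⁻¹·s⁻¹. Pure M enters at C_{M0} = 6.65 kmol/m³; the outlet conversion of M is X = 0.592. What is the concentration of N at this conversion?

0.229 kmol/m³

C_M = C_{M0}(1−X) = 2.713 kmol/m³.
Along a PFR/batch, dC_N/dC_M = −r_N/(r_N+r_P) = −k₁/(k₁+k₂·C_M).
Integrating from C_{M0} to C_M: C_N = (0.747/2.74)·ln[(0.747+2.74·6.65)/(0.747+2.74·2.71)] = 0.2726·ln(18.97/8.181) = 0.2293 kmol/m³.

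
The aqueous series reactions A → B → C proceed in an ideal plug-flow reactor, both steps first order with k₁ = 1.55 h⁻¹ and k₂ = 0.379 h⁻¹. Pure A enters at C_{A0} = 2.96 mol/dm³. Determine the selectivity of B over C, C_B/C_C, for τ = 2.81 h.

0.802

Solving the coupled first-order balances gives C_B(τ) = [k₁/(k₂−k₁)]·C_{A0}·(e^(−k₁τ) − e^(−k₂τ)).
e^(−k₁τ) = e^(−1.55×2.81) = e^(−4.356) = 0.01284; e^(−k₂τ) = e^(−1.065) = 0.3447.
C_B = 1.55×2.96/(0.379−1.55) × (0.01284−0.3447) = (-3.918)×(-0.3319) = 1.300 mol/dm³.
C_A = C_{A0}e^(−k₁τ) = 0.03799 mol/dm³, so C_C = C_{A0}−C_A−C_B = 1.622 mol/dm³; C_B/C_C = 0.802.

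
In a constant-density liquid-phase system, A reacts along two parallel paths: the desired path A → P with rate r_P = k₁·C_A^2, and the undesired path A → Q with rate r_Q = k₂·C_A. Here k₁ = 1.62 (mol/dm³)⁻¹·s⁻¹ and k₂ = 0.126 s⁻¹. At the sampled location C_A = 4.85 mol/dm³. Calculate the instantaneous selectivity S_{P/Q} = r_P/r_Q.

62.4

S_{P/Q} = r_P/r_Q = (k₁·C_A^2)/(k₂·C_A) = (k₁/k₂)·C_A.
= (1.62×4.850^2) / (0.126×4.850) = 38.11/0.6111 = 62.4.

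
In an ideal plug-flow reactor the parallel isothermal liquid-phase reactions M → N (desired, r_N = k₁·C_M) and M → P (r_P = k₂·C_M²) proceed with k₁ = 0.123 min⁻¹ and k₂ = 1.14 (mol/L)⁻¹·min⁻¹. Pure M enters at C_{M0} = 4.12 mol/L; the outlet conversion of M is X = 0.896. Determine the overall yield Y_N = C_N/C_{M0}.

C_M = C_{M0}(1−X) = 0.4285 mol/L.
Along a PFR/batch, dC_N/dC_M = −r_N/(r_N+r_P) = −k₁/(k₁+k₂·C_M).
Integrating from C_{M0} to C_M: C_N = (0.123/1.14)·ln[(0.123+1.14·4.12)/(0.123+1.14·0.428)] = 0.1079·ln(4.820/0.6115) = 0.2228 mol/L.
Y_N = C_N/C_{M0} = 0.2228/4.12 = 0.0541.

0.0541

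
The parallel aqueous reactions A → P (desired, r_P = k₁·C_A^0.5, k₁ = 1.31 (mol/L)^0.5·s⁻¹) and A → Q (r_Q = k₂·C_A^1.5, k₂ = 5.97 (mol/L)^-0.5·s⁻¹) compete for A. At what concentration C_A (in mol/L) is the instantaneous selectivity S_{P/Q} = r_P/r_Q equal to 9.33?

S_{P/Q} = (k₁/k₂)·C_A⁻¹ ⇒ C_A = (S·k₂/k₁)^(-1).
= (9.33×5.97/1.31)^(-1) = (42.52)^(-1) = 0.0235 mol/L.

0.0235 mol/L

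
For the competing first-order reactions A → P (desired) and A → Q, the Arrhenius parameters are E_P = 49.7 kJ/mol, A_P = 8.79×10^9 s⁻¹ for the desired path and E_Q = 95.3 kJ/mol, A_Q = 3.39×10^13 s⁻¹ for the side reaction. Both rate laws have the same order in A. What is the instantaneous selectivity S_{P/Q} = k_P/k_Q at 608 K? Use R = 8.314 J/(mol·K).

With equal orders, S_{P/Q} = k_P/k_Q = (A_P/A_Q)·exp[(E_Q−E_P)/(RT)].
(E_Q−E_P)/(RT) = (95.3−49.7)×10³/(8.314×608) = 45600/5055 = 9.021.
k_P/k_Q = (8.79×10^9/3.39×10^13)·exp(9.021) = 2.593×10^-4 × 8274 = 2.15.

2.15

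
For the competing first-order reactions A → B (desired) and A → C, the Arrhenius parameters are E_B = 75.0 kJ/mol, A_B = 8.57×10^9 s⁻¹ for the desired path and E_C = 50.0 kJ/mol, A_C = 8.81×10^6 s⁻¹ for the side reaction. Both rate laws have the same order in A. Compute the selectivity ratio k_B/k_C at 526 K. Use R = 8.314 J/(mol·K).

3.20

With equal orders, S_{B/C} = k_B/k_C = (A_B/A_C)·exp[(E_C−E_B)/(RT)].
(E_C−E_B)/(RT) = (50.0−75.0)×10³/(8.314×526) = -25000/4373 = -5.717.
k_B/k_C = (8.57×10^9/8.81×10^6)·exp(-5.717) = 972.8 × 0.003291 = 3.20.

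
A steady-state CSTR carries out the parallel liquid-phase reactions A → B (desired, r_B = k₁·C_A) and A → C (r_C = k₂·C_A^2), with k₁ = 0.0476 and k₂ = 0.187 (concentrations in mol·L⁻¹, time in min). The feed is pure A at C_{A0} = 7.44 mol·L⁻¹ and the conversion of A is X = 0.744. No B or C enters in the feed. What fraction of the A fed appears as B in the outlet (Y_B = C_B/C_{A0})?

Exit C_A = C_{A0}(1−X) = 7.44×0.256 = 1.905 mol·L⁻¹.
In a CSTR the entire volume is at exit conditions, so r_B = 0.0476×1.905 = 0.09066 and r_C = 0.187×1.905^2 = 0.6784.
Fraction of consumed A going to B: r_B/(r_B+r_C) = 0.1179.
C_B = 0.1179·C_{A0}·X = 0.1179×7.44×0.744 = 0.653 mol·L⁻¹; Y_B = C_B/C_{A0} = 0.0877.

0.0877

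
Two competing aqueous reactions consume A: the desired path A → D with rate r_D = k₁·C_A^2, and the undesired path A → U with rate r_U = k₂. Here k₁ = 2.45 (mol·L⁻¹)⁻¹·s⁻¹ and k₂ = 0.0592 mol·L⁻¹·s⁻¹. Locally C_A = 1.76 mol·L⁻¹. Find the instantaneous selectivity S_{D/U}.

128

S_{D/U} = r_D/r_U = (k₁·C_A^2)/(k₂) = (k₁/k₂)·C_A^2.
= (2.45×1.760^2) / (0.0592) = 7.589/0.05920 = 128.
Since the desired path is higher order in A, keeping C_A high (PFR or concentrated feed) favours D.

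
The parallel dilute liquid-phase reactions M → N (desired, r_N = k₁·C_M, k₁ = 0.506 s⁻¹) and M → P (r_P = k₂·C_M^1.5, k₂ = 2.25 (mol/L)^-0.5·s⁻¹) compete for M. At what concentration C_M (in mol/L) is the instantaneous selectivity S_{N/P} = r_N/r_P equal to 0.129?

S_{N/P} = (k₁/k₂)·C_M^-0.5 ⇒ C_M = (S·k₂/k₁)^(-2).
= (0.129×2.25/0.506)^(-2) = (0.5736)^(-2) = 3.04 mol/L.

3.04 mol/L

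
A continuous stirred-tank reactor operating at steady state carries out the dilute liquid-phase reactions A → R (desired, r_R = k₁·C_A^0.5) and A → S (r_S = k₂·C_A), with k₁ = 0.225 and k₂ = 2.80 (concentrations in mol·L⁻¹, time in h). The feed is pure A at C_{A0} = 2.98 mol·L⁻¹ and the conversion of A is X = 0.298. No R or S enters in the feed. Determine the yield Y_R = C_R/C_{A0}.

Exit C_A = C_{A0}(1−X) = 2.98×0.702 = 2.092 mol·L⁻¹.
In a CSTR the entire volume is at exit conditions, so r_R = 0.225×2.092^0.5 = 0.3254 and r_S = 2.80×2.092 = 5.857.
Fraction of consumed A going to R: r_R/(r_R+r_S) = 0.05263.
C_R = 0.05263·C_{A0}·X = 0.05263×2.98×0.298 = 0.0467 mol·L⁻¹; Y_R = C_R/C_{A0} = 0.0157.

0.0157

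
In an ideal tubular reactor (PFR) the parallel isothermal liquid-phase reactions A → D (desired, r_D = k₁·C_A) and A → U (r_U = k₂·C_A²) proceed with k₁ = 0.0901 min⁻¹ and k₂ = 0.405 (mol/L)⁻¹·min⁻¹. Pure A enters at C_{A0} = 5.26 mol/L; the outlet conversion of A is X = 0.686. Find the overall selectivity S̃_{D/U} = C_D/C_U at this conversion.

C_A = C_{A0}(1−X) = 1.652 mol/L.
Along a PFR/batch, dC_D/dC_A = −r_D/(r_D+r_U) = −k₁/(k₁+k₂·C_A).
Integrating from C_{A0} to C_A: C_D = (0.0901/0.405)·ln[(0.0901+0.405·5.26)/(0.0901+0.405·1.65)] = 0.2225·ln(2.220/0.7590) = 0.2388 mol/L.
C_U = (C_{A0}−C_A)−C_D = 3.370 mol/L; S̃_{D/U} = 0.2388/3.370 = 0.0709.

0.0709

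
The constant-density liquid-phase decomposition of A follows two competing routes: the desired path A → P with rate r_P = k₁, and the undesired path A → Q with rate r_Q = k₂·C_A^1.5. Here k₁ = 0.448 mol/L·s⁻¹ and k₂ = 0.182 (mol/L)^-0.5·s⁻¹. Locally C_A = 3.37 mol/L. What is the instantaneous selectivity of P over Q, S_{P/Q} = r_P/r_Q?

S_{P/Q} = r_P/r_Q = (k₁)/(k₂·C_A^1.5) = (k₁/k₂)·C_A^-1.5.
= (0.448) / (0.182×3.370^1.5) = 0.4480/1.126 = 0.398.
The undesired path is higher order in A, so low C_A (CSTR or dilute feed) favours P.

0.398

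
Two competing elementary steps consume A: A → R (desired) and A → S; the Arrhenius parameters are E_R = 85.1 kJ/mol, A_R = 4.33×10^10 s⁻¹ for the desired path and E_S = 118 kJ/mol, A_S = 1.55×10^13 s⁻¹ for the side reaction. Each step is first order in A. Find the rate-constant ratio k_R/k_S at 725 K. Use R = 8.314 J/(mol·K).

0.656

k_R/k_S = (A_R/A_S)·exp[−(E_R−E_S)/(RT)] = (A_R/A_S)·exp[(E_S−E_R)/(RT)].
(E_S−E_R)/(RT) = (118−85.1)×10³/(8.314×725) = 32900/6028 = 5.458.
k_R/k_S = (4.33×10^10/1.55×10^13)·exp(5.458) = 0.002794 × 234.7 = 0.656.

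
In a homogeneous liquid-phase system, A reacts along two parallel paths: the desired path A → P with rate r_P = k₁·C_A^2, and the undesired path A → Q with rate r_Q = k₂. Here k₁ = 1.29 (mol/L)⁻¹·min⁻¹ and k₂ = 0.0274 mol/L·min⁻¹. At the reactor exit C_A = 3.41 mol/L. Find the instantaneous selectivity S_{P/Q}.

S_{P/Q} = r_P/r_Q = (k₁·C_A^2)/(k₂) = (k₁/k₂)·C_A^2.
= (1.29×3.410^2) / (0.0274) = 15.00/0.02740 = 547.

547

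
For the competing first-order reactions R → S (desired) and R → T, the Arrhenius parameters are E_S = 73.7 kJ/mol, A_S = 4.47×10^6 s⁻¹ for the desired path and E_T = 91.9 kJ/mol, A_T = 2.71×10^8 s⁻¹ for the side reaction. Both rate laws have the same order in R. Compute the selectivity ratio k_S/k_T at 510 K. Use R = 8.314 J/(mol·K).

1.21

Since both paths have the same order in R, the concentration cancels and S_{S/T} = k_S/k_T = (A_S/A_T)·exp[(E_T−E_S)/(RT)].
(E_T−E_S)/(RT) = (91.9−73.7)×10³/(8.314×510) = 18200/4240 = 4.292.
k_S/k_T = (4.47×10^6/2.71×10^8)·exp(4.292) = 0.01649 × 73.14 = 1.21.
Since E_S < E_T, lowering the temperature improves selectivity toward S.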